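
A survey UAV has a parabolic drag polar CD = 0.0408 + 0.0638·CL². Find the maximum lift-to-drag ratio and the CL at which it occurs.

For CD = CD0 + K·CL², (L/D)max occurs at CL* = √(CD0/K) and equals 1/(2√(K·CD0)).
(L/D)max = 1/(2√(0.0638 × 0.0408)) = 1/(2 × 0.05102) = 9.8
CL* = √(0.0408/0.0638) = 0.8

(L/D)max = 9.8, at CL = 0.8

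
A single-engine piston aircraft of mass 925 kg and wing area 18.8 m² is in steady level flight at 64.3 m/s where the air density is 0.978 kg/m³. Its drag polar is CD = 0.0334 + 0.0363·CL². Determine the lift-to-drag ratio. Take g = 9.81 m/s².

Weight W = mg = 925 × 9.81 = 9074.2 N; in level flight L = W.
Dynamic pressure q = 0.5 × 0.978 × 64.3² = 2022 Pa.
CL = 2W/(ρv²S) = 2×9074.2/(0.978×64.3²×18.8) = 0.2387.
CD = 0.0334 + 0.0363 × 0.2387² = 0.03547.
L/D = CL/CD = 0.2387 / 0.03547 = 6.73

L/D = 6.73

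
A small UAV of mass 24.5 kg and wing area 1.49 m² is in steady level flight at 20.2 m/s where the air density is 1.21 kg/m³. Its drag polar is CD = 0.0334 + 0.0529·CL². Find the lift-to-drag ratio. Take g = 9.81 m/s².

L/D = 11.7

Level flight ⇒ L = W = m·g = 24.5 × 9.81 = 240.34 N.
Dynamic pressure q = 0.5 × 1.21 × 20.2² = 246.9 Pa.
CL = 2W/(ρv²S) = 2×240.34/(1.21×20.2²×1.49) = 0.6534.
CD = 0.0334 + 0.0529 × 0.6534² = 0.05599.
L/D = CL/CD = 0.6534 / 0.05599 = 11.7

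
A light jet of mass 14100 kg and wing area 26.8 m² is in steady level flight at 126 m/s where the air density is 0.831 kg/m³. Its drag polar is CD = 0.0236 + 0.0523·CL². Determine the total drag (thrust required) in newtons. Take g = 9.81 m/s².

D = 9830 N

Weight W = mg = 14100 × 9.81 = 1.3832×10^5 N; in level flight L = W.
q = ½ρv² = ½ × 0.831 × 126² = 6596 Pa.
CL = W/(q·S) = 1.3832×10^5 / (6596 × 26.8) = 0.7824.
CD = 0.0236 + 0.0523 × 0.7824² = 0.05562.
D = q·S·CD = 6596 × 26.8 × 0.05562 = 9832 N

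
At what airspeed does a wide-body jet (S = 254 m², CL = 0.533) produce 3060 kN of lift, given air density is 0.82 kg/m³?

v = 235 m/s

L = ½ρv²S·CL ⇒ v = √(2L/(ρ·S·CL))
v = √(2 × 3.06×10^6 / (0.82 × 254 × 0.533)) = √55130 = 235 m/s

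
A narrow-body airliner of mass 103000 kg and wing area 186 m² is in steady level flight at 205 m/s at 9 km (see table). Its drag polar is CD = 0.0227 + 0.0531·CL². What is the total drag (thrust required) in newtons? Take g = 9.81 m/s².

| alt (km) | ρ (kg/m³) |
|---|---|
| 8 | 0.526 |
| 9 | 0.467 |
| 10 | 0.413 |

D = 71100 N

At 9 km, from the table: ρ = 0.467 kg/m³.
Level flight ⇒ L = W = m·g = 103000 × 9.81 = 1.0104×10^6 N.
q = ½ρv² = ½ × 0.467 × 205² = 9813 Pa.
Required CL = L/(qS) = 1.0104×10^6/(9813·186) = 0.5536.
CD = 0.0227 + 0.0531 × 0.5536² = 0.03897.
D = q·S·CD = 9813 × 186 × 0.03897 = 71130 N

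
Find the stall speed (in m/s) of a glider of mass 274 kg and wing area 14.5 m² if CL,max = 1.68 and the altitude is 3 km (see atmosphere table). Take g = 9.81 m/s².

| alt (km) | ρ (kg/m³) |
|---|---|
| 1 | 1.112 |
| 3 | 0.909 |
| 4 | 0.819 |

V_stall = 15.6 m/s

At 3 km, from the table: ρ = 0.909 kg/m³.
At stall, lift equals weight: L = W = m·g = 274 × 9.81 = 2688 N.
V_stall = √(2W/(ρ·S·CL,max)) = √(2 × 2688 / (0.909 × 14.5 × 1.68))
V_stall = √242.8 = 15.6 m/s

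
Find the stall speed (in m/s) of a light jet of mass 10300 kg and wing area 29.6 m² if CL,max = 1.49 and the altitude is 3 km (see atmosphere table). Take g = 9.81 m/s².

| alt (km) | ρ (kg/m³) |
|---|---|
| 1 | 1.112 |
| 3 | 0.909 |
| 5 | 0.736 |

V_stall = 71 m/s

At 3 km, from the table: ρ = 0.909 kg/m³.
Stall occurs when L = W at CL,max. W = mg = 10300 × 9.81 = 1.01×10^5 N.
V_stall = √(2W/(ρ·S·CL,max)) = √(2 × 1.01×10^5 / (0.909 × 29.6 × 1.49))
V_stall = √5041 = 71 m/s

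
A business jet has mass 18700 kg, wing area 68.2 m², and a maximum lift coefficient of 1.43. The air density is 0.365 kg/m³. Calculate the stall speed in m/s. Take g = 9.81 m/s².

V_stall = 102 m/s

At stall, lift equals weight: L = W = m·g = 18700 × 9.81 = 1.834×10^5 N.
From L = ½ρV²S·CL,max = W: V_stall = √(2W/(ρSCL,max)) = √(2·1.834×10^5/(0.365·68.2·1.43))
V_stall = √10310 = 102 m/s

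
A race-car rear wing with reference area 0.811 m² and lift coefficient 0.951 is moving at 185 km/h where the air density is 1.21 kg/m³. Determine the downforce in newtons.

L = 1230 N

Convert speed: v = 185 km/h ÷ 3.6 = 51.39 m/s.
Dynamic pressure q = ½ρv² = ½ × 1.21 × 51.39² = 1598 Pa.
L = q·S·CL = 1598 × 0.811 × 0.951 = 1230 N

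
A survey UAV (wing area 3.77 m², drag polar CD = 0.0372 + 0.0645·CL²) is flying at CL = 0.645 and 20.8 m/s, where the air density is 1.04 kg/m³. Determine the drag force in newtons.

D = 54.3 N

CD = 0.0372 + 0.0645 × 0.645² = 0.06403
D = ½ρv²S·CD = ½ × 1.04 × 20.8² × 3.77 × 0.06403 = 54.3 N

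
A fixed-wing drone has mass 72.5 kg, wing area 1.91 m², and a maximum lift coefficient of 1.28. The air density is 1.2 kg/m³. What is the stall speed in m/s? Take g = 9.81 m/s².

Stall occurs when L = W at CL,max. W = mg = 72.5 × 9.81 = 711.2 N.
V_stall = √(2W/(ρ·S·CL,max)) = √(2 × 711.2 / (1.2 × 1.91 × 1.28))
V_stall = √484.9 = 22 m/s

V_stall = 22 m/s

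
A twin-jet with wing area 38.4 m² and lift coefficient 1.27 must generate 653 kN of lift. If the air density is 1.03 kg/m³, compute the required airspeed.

v = 161 m/s

L = ½ρv²S·CL ⇒ v = √(2L/(ρ·S·CL))
v = √(2 × 6.53×10^5 / (1.03 × 38.4 × 1.27)) = √26000 = 161 m/s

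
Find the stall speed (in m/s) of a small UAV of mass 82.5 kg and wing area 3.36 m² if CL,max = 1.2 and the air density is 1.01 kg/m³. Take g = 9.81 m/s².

Stall occurs when L = W at CL,max. W = mg = 82.5 × 9.81 = 809.3 N.
From L = ½ρV²S·CL,max = W: V_stall = √(2W/(ρSCL,max)) = √(2·809.3/(1.01·3.36·1.2))
V_stall = √397.5 = 19.9 m/s

V_stall = 19.9 m/s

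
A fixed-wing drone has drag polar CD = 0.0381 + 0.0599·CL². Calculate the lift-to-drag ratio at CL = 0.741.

CD = 0.0381 + 0.0599 × 0.741² = 0.07099
L/D = CL/CD = 0.741 / 0.07099 = 10.4

L/D = 10.4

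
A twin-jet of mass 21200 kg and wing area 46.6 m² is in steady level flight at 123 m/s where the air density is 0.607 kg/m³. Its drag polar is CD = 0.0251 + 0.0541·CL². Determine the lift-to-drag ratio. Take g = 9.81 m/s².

L/D = 12.8

In steady level flight, lift balances weight: W = mg = 21200 × 9.81 = 2.0797×10^5 N.
q = ½ρv² = ½ × 0.607 × 123² = 4592 Pa.
CL = 2W/(ρv²S) = 2×2.0797×10^5/(0.607×123²×46.6) = 0.972.
CD = 0.0251 + 0.0541 × 0.972² = 0.07621.
L/D = CL/CD = 0.972 / 0.07621 = 12.8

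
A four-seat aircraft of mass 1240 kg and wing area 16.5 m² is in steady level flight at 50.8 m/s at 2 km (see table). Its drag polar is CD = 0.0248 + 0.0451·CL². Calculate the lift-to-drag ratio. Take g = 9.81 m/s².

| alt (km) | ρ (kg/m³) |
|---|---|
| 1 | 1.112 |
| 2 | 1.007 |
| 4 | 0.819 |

L/D = 14.4

At 2 km, from the table: ρ = 1.007 kg/m³.
Weight W = mg = 1240 × 9.81 = 12164 N; in level flight L = W.
q = ½ρv² = ½ × 1.007 × 50.8² = 1299 Pa.
CL = W/(q·S) = 12164 / (1299 × 16.5) = 0.5674.
CD = 0.0248 + 0.0451 × 0.5674² = 0.03932.
L/D = CL/CD = 0.5674 / 0.03932 = 14.4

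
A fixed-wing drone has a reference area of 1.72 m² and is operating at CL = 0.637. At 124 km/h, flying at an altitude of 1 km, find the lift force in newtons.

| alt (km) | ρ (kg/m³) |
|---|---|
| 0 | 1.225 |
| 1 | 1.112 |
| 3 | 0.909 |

L = 723 N

At 1 km, from the table: ρ = 1.112 kg/m³.
Convert speed: v = 124 km/h ÷ 3.6 = 34.44 m/s.
Dynamic pressure q = ½ρv² = ½ × 1.112 × 34.44² = 659.6 Pa.
L = q·S·CL = 659.6 × 1.72 × 0.637 = 723 N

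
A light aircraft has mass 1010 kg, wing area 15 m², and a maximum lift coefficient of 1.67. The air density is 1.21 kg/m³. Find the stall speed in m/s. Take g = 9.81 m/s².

V_stall = 25.6 m/s

Weight W = mg = 1010 × 9.81 = 9908 N.
From L = ½ρV²S·CL,max = W: V_stall = √(2W/(ρSCL,max)) = √(2·9908/(1.21·15·1.67))
V_stall = √653.8 = 25.6 m/s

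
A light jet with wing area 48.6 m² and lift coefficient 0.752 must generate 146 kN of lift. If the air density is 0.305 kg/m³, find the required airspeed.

L = ½ρv²S·CL ⇒ v = √(2L/(ρ·S·CL))
v = √(2 × 1.46×10^5 / (0.305 × 48.6 × 0.752)) = √26200 = 162 m/s

v = 162 m/s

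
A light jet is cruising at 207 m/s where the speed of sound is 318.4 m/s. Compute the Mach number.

M = 0.65

M = v/a = 207 / 318.4 = 0.65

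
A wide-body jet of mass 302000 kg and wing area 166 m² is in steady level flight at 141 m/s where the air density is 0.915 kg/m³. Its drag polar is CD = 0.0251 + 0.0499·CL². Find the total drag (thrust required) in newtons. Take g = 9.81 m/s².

Level flight ⇒ L = W = m·g = 302000 × 9.81 = 2.9626×10^6 N.
q = ½ρv² = ½ × 0.915 × 141² = 9096 Pa.
CL = W/(q·S) = 2.9626×10^6 / (9096 × 166) = 1.962.
CD = 0.0251 + 0.0499 × 1.962² = 0.2172.
D = q·S·CD = 9096 × 166 × 0.2172 = 3.28×10^5 N

D = 3.28×10^5 N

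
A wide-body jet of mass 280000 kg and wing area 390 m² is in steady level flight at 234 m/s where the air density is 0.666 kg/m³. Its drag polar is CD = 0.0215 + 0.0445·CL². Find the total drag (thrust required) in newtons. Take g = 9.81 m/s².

D = 2×10^5 N

In steady level flight, lift balances weight: W = mg = 280000 × 9.81 = 2.7468×10^6 N.
q = ½ρv² = ½ × 0.666 × 234² = 18230 Pa.
CL = 2W/(ρv²S) = 2×2.7468×10^6/(0.666×234²×390) = 0.3863.
CD = 0.0215 + 0.0445 × 0.3863² = 0.02814.
D = q·S·CD = 18230 × 390 × 0.02814 = 2.001×10^5 N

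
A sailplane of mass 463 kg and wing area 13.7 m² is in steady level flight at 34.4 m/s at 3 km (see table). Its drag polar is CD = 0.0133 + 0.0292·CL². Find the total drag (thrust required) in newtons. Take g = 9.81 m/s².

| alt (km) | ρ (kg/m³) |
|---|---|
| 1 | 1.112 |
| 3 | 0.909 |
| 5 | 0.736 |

D = 180 N

At 3 km, from the table: ρ = 0.909 kg/m³.
In steady level flight, lift balances weight: W = mg = 463 × 9.81 = 4542 N.
Dynamic pressure q = 0.5 × 0.909 × 34.4² = 537.8 Pa.
CL = 2W/(ρv²S) = 2×4542/(0.909×34.4²×13.7) = 0.6164.
CD = 0.0133 + 0.0292 × 0.6164² = 0.0244.
D = q·S·CD = 537.8 × 13.7 × 0.0244 = 179.8 N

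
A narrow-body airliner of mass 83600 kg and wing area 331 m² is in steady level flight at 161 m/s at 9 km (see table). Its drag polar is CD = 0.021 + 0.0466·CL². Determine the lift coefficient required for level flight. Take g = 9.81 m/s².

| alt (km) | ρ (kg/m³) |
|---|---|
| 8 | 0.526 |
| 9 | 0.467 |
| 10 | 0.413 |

At 9 km, from the table: ρ = 0.467 kg/m³.
In steady level flight, lift balances weight: W = mg = 83600 × 9.81 = 8.2012×10^5 N.
Dynamic pressure q = 0.5 × 0.467 × 161² = 6053 Pa.
Required CL = L/(qS) = 8.2012×10^5/(6053·331) = 0.4094.

CL = 0.409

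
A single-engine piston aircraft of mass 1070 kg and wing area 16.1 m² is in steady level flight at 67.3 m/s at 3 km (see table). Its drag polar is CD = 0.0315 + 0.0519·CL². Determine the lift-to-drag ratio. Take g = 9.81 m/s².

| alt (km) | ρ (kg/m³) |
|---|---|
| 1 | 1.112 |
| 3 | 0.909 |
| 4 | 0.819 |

L/D = 8.63

At 3 km, from the table: ρ = 0.909 kg/m³.
In steady level flight, lift balances weight: W = mg = 1070 × 9.81 = 10497 N.
Dynamic pressure q = 0.5 × 0.909 × 67.3² = 2059 Pa.
CL = 2W/(ρv²S) = 2×10497/(0.909×67.3²×16.1) = 0.3167.
CD = 0.0315 + 0.0519 × 0.3167² = 0.03671.
L/D = CL/CD = 0.3167 / 0.03671 = 8.63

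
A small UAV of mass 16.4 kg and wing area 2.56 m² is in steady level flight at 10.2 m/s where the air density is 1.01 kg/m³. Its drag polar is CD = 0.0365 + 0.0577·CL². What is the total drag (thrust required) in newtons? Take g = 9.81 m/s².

D = 16 N

Level flight ⇒ L = W = m·g = 16.4 × 9.81 = 160.88 N.
Dynamic pressure q = 0.5 × 1.01 × 10.2² = 52.54 Pa.
CL = 2W/(ρv²S) = 2×160.88/(1.01×10.2²×2.56) = 1.196.
CD = 0.0365 + 0.0577 × 1.196² = 0.1191.
D = q·S·CD = 52.54 × 2.56 × 0.1191 = 16.01 N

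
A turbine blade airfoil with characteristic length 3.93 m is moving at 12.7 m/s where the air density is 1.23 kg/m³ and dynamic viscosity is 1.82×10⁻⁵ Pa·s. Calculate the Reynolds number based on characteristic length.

Re = ρ·v·c/μ = 1.23 × 12.7 × 3.93 / (1.82×10⁻⁵) = 3.37×10^6

Re = 3.37×10^6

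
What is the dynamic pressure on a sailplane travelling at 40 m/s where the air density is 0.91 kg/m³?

q = ½ρv² = ½ × 0.91 × 40² = 728 Pa

q = 728 Pa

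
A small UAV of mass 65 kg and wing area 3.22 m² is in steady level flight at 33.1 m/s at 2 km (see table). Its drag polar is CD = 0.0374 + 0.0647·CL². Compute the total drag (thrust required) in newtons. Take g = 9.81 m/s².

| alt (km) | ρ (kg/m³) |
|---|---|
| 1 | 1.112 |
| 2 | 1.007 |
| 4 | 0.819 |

At 2 km, from the table: ρ = 1.007 kg/m³.
In steady level flight, lift balances weight: W = mg = 65 × 9.81 = 637.65 N.
q = ½ρv² = ½ × 1.007 × 33.1² = 551.6 Pa.
CL = 2W/(ρv²S) = 2×637.65/(1.007×33.1²×3.22) = 0.359.
CD = 0.0374 + 0.0647 × 0.359² = 0.04574.
D = q·S·CD = 551.6 × 3.22 × 0.04574 = 81.24 N

D = 81.2 N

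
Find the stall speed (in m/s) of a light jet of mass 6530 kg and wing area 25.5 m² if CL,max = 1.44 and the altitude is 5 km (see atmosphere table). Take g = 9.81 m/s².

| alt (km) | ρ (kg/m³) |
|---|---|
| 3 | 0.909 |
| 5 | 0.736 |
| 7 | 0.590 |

At 5 km, from the table: ρ = 0.736 kg/m³.
Stall occurs when L = W at CL,max. W = mg = 6530 × 9.81 = 64060 N.
From L = ½ρV²S·CL,max = W: V_stall = √(2W/(ρSCL,max)) = √(2·64060/(0.736·25.5·1.44))
V_stall = √4741 = 68.9 m/s

V_stall = 68.9 m/s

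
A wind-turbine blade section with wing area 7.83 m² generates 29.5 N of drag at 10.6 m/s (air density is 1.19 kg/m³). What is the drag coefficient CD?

From D = ½ρv²S·CD, rearranging gives CD = 2D/(ρv²S).
CD = 2 × 29.5 / (1.19 × 10.6² × 7.83) = 0.0564

CD = 0.0564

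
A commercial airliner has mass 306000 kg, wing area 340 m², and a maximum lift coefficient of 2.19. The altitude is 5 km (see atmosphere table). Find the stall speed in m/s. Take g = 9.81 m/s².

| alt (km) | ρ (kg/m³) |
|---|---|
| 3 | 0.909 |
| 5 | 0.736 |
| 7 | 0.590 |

V_stall = 105 m/s

At 5 km, from the table: ρ = 0.736 kg/m³.
Weight W = mg = 306000 × 9.81 = 3.002×10^6 N.
From L = ½ρV²S·CL,max = W: V_stall = √(2W/(ρSCL,max)) = √(2·3.002×10^6/(0.736·340·2.19))
V_stall = √10960 = 105 m/s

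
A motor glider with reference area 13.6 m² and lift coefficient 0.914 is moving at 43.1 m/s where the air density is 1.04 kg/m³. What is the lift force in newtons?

L = 12000 N

L = ½ρv²S·CL = ½ × 1.04 × 43.1² × 13.6 × 0.914 = 12000 N ≈ 12 kN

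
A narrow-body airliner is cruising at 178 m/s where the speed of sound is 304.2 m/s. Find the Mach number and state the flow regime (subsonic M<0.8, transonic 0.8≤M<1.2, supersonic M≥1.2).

M = v/a = 178 / 304.2 = 0.585
M = 0.585 → subsonic.

M = 0.585 (subsonic)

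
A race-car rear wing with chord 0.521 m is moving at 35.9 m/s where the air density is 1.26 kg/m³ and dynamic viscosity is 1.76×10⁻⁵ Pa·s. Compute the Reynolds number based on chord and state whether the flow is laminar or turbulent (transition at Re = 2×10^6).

Re = 1.34×10^6 (laminar)

Re = ρ·v·c/μ = 1.26 × 35.9 × 0.521 / (1.76×10⁻⁵) = 1.34×10^6
Since 1.34×10^6 < 2×10^6, the flow is laminar.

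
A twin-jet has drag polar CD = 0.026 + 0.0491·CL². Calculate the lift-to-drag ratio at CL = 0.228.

CD = 0.026 + 0.0491 × 0.228² = 0.02855
L/D = CL/CD = 0.228 / 0.02855 = 7.99

L/D = 7.99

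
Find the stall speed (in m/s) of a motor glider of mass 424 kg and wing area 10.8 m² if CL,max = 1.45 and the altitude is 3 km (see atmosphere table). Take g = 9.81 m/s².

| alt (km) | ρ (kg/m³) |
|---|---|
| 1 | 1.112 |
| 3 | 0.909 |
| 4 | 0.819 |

At 3 km, from the table: ρ = 0.909 kg/m³.
Weight W = mg = 424 × 9.81 = 4159 N.
From L = ½ρV²S·CL,max = W: V_stall = √(2W/(ρSCL,max)) = √(2·4159/(0.909·10.8·1.45))
V_stall = √584.4 = 24.2 m/s

V_stall = 24.2 m/s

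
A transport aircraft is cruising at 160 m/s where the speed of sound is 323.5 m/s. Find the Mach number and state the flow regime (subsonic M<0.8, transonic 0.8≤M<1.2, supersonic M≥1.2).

M = v/a = 160 / 323.5 = 0.495
M = 0.495 → subsonic.

M = 0.495 (subsonic)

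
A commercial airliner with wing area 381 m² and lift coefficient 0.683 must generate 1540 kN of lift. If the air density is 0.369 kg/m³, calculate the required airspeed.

L = ½ρv²S·CL ⇒ v = √(2L/(ρ·S·CL))
v = √(2 × 1.54×10^6 / (0.369 × 381 × 0.683)) = √32080 = 179 m/s

v = 179 m/s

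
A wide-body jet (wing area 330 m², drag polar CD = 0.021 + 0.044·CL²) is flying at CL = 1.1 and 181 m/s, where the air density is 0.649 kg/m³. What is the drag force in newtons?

D = 2.6×10^5 N

CD = 0.021 + 0.044 × 1.1² = 0.07424
D = ½ρv²S·CD = ½ × 0.649 × 181² × 330 × 0.07424 = 2.6×10^5 N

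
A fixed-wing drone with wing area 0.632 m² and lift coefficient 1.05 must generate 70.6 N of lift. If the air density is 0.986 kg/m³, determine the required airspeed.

v = 14.7 m/s

L = ½ρv²S·CL ⇒ v = √(2L/(ρ·S·CL))
v = √(2 × 70.6 / (0.986 × 0.632 × 1.05)) = √215.8 = 14.7 m/s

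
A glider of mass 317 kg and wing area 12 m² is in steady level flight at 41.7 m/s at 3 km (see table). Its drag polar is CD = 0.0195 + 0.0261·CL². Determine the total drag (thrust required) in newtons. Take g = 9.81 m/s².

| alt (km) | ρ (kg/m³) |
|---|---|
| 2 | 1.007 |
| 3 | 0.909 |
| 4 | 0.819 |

At 3 km, from the table: ρ = 0.909 kg/m³.
Level flight ⇒ L = W = m·g = 317 × 9.81 = 3109.8 N.
q = ½ρv² = ½ × 0.909 × 41.7² = 790.3 Pa.
CL = W/(q·S) = 3109.8 / (790.3 × 12) = 0.3279.
CD = 0.0195 + 0.0261 × 0.3279² = 0.02231.
D = q·S·CD = 790.3 × 12 × 0.02231 = 211.6 N

D = 212 N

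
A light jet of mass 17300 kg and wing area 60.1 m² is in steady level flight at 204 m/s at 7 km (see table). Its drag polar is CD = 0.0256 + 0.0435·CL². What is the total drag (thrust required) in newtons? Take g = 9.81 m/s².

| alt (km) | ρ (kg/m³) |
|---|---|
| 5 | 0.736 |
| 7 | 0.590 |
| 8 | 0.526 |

At 7 km, from the table: ρ = 0.590 kg/m³.
Weight W = mg = 17300 × 9.81 = 1.6971×10^5 N; in level flight L = W.
Dynamic pressure q = 0.5 × 0.59 × 204² = 12280 Pa.
Required CL = L/(qS) = 1.6971×10^5/(12280·60.1) = 0.23.
CD = 0.0256 + 0.0435 × 0.23² = 0.0279.
D = q·S·CD = 12280 × 60.1 × 0.0279 = 20590 N

D = 20600 N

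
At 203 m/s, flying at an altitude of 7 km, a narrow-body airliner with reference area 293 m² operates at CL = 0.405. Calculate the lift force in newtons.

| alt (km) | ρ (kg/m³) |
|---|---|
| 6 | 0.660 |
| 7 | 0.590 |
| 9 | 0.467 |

L = 1.44×10^6 N

At 7 km, from the table: ρ = 0.590 kg/m³.
Dynamic pressure q = ½ρv² = ½ × 0.59 × 203² = 12160 Pa.
L = q·S·CL = 12160 × 293 × 0.405 = 1.44×10^6 N ≈ 1440 kN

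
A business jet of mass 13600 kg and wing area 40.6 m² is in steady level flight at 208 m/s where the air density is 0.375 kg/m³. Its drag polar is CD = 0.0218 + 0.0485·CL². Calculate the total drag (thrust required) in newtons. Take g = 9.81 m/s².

D = 9800 N

Weight W = mg = 13600 × 9.81 = 1.3342×10^5 N; in level flight L = W.
q = ½ρv² = ½ × 0.375 × 208² = 8112 Pa.
CL = W/(q·S) = 1.3342×10^5 / (8112 × 40.6) = 0.4051.
CD = 0.0218 + 0.0485 × 0.4051² = 0.02976.
D = q·S·CD = 8112 × 40.6 × 0.02976 = 9801 N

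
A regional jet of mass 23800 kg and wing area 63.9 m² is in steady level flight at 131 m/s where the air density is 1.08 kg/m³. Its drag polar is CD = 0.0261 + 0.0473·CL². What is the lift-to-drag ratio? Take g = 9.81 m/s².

Weight W = mg = 23800 × 9.81 = 2.3348×10^5 N; in level flight L = W.
Dynamic pressure q = 0.5 × 1.08 × 131² = 9267 Pa.
Required CL = L/(qS) = 2.3348×10^5/(9267·63.9) = 0.3943.
CD = 0.0261 + 0.0473 × 0.3943² = 0.03345.
L/D = CL/CD = 0.3943 / 0.03345 = 11.8

L/D = 11.8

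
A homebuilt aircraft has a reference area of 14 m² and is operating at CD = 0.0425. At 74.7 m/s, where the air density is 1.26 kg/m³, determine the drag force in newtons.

D = 2090 N

D = ½ρv²S·CD = ½ × 1.26 × 74.7² × 14 × 0.0425 = 2090 N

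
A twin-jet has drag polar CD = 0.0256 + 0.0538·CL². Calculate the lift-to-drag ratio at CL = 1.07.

L/D = 12.3

CD = 0.0256 + 0.0538 × 1.07² = 0.0872
L/D = CL/CD = 1.07 / 0.0872 = 12.3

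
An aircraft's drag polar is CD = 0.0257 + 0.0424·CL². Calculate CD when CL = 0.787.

CD = 0.0257 + 0.0424 × 0.787² = 0.0257 + 0.02626 = 0.052

CD = 0.052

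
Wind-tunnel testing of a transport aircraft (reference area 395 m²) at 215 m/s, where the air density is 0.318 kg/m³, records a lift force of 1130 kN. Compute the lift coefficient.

CL = 0.389

From L = ½ρv²S·CL, rearranging gives CL = 2L/(ρv²S).
CL = 2 × 1.13×10^6 / (0.318 × 215² × 395) = 0.389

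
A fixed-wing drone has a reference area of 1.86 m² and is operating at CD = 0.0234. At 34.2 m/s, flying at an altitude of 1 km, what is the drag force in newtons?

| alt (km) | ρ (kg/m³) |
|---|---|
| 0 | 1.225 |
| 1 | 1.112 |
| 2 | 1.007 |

D = 28.3 N

At 1 km, from the table: ρ = 1.112 kg/m³.
D = ½ρv²S·CD = ½ × 1.112 × 34.2² × 1.86 × 0.0234 = 28.3 N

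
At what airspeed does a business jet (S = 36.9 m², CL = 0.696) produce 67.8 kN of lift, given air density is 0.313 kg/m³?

v = 130 m/s

L = ½ρv²S·CL ⇒ v = √(2L/(ρ·S·CL))
v = √(2 × 67800 / (0.313 × 36.9 × 0.696)) = √16870 = 130 m/s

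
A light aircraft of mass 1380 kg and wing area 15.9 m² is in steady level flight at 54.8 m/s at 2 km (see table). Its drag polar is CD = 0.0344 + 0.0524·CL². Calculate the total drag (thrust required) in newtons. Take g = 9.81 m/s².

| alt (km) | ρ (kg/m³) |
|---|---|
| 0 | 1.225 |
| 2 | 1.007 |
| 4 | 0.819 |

At 2 km, from the table: ρ = 1.007 kg/m³.
Weight W = mg = 1380 × 9.81 = 13538 N; in level flight L = W.
Dynamic pressure q = 0.5 × 1.007 × 54.8² = 1512 Pa.
CL = W/(q·S) = 13538 / (1512 × 15.9) = 0.5631.
CD = 0.0344 + 0.0524 × 0.5631² = 0.05102.
D = q·S·CD = 1512 × 15.9 × 0.05102 = 1226 N

D = 1230 N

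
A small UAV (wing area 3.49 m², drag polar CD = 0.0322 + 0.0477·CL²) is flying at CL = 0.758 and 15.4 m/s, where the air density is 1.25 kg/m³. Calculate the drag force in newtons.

D = 30.8 N

CD = 0.0322 + 0.0477 × 0.758² = 0.05961
D = ½ρv²S·CD = ½ × 1.25 × 15.4² × 3.49 × 0.05961 = 30.8 N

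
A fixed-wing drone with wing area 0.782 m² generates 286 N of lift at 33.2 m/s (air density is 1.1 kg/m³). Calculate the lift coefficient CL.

CL = 0.603

From L = ½ρv²S·CL, rearranging gives CL = 2L/(ρv²S).
CL = 2 × 286 / (1.1 × 33.2² × 0.782) = 0.603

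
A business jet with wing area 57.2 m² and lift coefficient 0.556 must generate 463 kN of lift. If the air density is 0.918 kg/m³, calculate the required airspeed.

v = 178 m/s

L = ½ρv²S·CL ⇒ v = √(2L/(ρ·S·CL))
v = √(2 × 4.63×10^5 / (0.918 × 57.2 × 0.556)) = √31720 = 178 m/s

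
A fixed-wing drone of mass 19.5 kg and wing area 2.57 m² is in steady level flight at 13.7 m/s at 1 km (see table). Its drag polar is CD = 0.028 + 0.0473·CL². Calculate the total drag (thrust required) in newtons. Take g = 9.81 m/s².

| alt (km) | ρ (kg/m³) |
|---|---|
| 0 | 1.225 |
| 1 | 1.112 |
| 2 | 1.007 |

At 1 km, from the table: ρ = 1.112 kg/m³.
Weight W = mg = 19.5 × 9.81 = 191.3 N; in level flight L = W.
q = ½ρv² = ½ × 1.112 × 13.7² = 104.4 Pa.
CL = 2W/(ρv²S) = 2×191.3/(1.112×13.7²×2.57) = 0.7133.
CD = 0.028 + 0.0473 × 0.7133² = 0.05206.
D = q·S·CD = 104.4 × 2.57 × 0.05206 = 13.96 N

D = 14 N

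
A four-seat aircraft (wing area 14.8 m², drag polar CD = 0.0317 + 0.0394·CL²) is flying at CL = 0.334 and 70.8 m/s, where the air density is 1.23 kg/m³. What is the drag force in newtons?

D = 1650 N

CD = 0.0317 + 0.0394 × 0.334² = 0.0361
D = ½ρv²S·CD = ½ × 1.23 × 70.8² × 14.8 × 0.0361 = 1650 N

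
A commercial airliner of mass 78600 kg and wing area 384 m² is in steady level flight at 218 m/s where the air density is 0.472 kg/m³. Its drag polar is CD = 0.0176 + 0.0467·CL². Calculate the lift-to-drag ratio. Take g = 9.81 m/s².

In steady level flight, lift balances weight: W = mg = 78600 × 9.81 = 7.7107×10^5 N.
Dynamic pressure q = 0.5 × 0.472 × 218² = 11220 Pa.
Required CL = L/(qS) = 7.7107×10^5/(11220·384) = 0.179.
CD = 0.0176 + 0.0467 × 0.179² = 0.0191.
L/D = CL/CD = 0.179 / 0.0191 = 9.38

L/D = 9.38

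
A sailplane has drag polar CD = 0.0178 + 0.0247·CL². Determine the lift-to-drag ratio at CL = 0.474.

L/D = 20.3

CD = 0.0178 + 0.0247 × 0.474² = 0.02335
L/D = CL/CD = 0.474 / 0.02335 = 20.3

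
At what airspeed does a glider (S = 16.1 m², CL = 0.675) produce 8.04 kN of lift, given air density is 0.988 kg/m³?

L = ½ρv²S·CL ⇒ v = √(2L/(ρ·S·CL))
v = √(2 × 8040 / (0.988 × 16.1 × 0.675)) = √1498 = 38.7 m/s

v = 38.7 m/s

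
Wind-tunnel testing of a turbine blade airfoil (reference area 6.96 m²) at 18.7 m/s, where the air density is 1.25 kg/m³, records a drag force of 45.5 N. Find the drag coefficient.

CD = 0.0299

From D = ½ρv²S·CD, rearranging gives CD = 2D/(ρv²S).
CD = 2 × 45.5 / (1.25 × 18.7² × 6.96) = 0.0299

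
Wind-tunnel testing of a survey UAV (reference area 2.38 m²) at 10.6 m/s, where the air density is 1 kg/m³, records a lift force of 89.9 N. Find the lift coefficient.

CL = 0.672

From L = ½ρv²S·CL, rearranging gives CL = 2L/(ρv²S).
CL = 2 × 89.9 / (1 × 10.6² × 2.38) = 0.672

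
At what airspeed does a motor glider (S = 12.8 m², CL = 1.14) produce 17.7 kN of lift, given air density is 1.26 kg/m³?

L = ½ρv²S·CL ⇒ v = √(2L/(ρ·S·CL))
v = √(2 × 17700 / (1.26 × 12.8 × 1.14)) = √1925 = 43.9 m/s

v = 43.9 m/s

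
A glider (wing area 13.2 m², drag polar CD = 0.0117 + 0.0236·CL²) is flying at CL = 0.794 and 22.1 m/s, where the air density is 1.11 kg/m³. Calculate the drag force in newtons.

CD = 0.0117 + 0.0236 × 0.794² = 0.02658
D = ½ρv²S·CD = ½ × 1.11 × 22.1² × 13.2 × 0.02658 = 95.1 N

D = 95.1 N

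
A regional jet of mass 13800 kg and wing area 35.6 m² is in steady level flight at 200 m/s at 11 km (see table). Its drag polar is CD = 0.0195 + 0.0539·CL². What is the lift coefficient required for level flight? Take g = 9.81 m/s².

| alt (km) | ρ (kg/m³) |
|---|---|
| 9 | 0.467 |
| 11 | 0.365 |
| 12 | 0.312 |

At 11 km, from the table: ρ = 0.365 kg/m³.
Level flight ⇒ L = W = m·g = 13800 × 9.81 = 1.3538×10^5 N.
Dynamic pressure q = 0.5 × 0.365 × 200² = 7300 Pa.
CL = W/(q·S) = 1.3538×10^5 / (7300 × 35.6) = 0.5209.

CL = 0.521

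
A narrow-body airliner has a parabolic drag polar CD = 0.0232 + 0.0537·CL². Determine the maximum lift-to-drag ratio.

(L/D)max = 14.2

For CD = CD0 + K·CL², (L/D)max occurs at CL* = √(CD0/K) and equals 1/(2√(K·CD0)).
(L/D)max = 1/(2√(0.0537 × 0.0232)) = 1/(2 × 0.0353) = 14.2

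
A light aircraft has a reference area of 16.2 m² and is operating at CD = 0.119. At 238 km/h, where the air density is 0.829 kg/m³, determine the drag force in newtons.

D = 3490 N

Convert speed: v = 238 km/h ÷ 3.6 = 66.11 m/s.
D = ½ρv²S·CD = ½ × 0.829 × 66.11² × 16.2 × 0.119 = 3490 N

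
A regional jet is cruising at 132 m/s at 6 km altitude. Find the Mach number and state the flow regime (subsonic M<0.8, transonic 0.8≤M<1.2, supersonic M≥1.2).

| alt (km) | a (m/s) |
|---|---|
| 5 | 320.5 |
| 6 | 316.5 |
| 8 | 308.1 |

At 6 km, from the table: a = 316.5 m/s.
M = v/a = 132 / 316.5 = 0.417
M = 0.417 → subsonic.

M = 0.417 (subsonic)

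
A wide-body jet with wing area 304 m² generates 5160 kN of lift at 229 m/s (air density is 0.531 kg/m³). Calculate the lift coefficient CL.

CL = 1.22

From L = ½ρv²S·CL, rearranging gives CL = 2L/(ρv²S).
CL = 2 × 5.16×10^6 / (0.531 × 229² × 304) = 1.22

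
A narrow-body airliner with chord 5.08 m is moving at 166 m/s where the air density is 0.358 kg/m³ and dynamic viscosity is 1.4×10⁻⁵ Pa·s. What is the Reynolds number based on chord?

Re = 2.16×10^7

Re = ρ·v·c/μ = 0.358 × 166 × 5.08 / (1.4×10⁻⁵) = 2.16×10^7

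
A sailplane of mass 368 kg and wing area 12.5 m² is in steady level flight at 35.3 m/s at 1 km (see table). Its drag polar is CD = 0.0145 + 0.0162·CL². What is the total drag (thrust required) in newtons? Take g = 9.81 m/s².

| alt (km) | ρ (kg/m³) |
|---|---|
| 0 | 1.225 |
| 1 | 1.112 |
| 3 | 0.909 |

At 1 km, from the table: ρ = 1.112 kg/m³.
In steady level flight, lift balances weight: W = mg = 368 × 9.81 = 3610.1 N.
q = ½ρv² = ½ × 1.112 × 35.3² = 692.8 Pa.
CL = 2W/(ρv²S) = 2×3610.1/(1.112×35.3²×12.5) = 0.4169.
CD = 0.0145 + 0.0162 × 0.4169² = 0.01732.
D = q·S·CD = 692.8 × 12.5 × 0.01732 = 150 N

D = 150 N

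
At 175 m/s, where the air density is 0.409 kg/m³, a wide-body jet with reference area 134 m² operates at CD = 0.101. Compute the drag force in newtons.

D = 84800 N

Dynamic pressure q = ½ρv² = ½ × 0.409 × 175² = 6263 Pa.
D = q·S·CD = 6263 × 134 × 0.101 = 84800 N ≈ 84.8 kN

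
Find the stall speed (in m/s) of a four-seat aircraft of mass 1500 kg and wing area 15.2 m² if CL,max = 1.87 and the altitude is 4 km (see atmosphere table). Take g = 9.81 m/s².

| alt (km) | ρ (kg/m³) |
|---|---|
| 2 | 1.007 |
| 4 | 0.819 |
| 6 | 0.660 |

At 4 km, from the table: ρ = 0.819 kg/m³.
Weight W = mg = 1500 × 9.81 = 14720 N.
V_stall = √(2W/(ρ·S·CL,max)) = √(2 × 14720 / (0.819 × 15.2 × 1.87))
V_stall = √1264 = 35.6 m/s

V_stall = 35.6 m/s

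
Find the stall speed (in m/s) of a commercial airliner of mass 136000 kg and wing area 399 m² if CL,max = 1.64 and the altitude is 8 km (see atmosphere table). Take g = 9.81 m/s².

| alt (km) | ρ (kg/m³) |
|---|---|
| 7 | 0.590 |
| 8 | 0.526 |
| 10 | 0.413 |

V_stall = 88 m/s

At 8 km, from the table: ρ = 0.526 kg/m³.
Weight W = mg = 136000 × 9.81 = 1.334×10^6 N.
From L = ½ρV²S·CL,max = W: V_stall = √(2W/(ρSCL,max)) = √(2·1.334×10^6/(0.526·399·1.64))
V_stall = √7752 = 88 m/s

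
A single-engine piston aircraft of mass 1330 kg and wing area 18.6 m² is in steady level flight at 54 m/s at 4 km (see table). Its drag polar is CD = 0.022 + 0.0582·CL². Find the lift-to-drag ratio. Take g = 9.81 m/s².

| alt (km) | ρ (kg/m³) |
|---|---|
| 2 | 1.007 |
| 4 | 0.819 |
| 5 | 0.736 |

L/D = 14

At 4 km, from the table: ρ = 0.819 kg/m³.
Weight W = mg = 1330 × 9.81 = 13047 N; in level flight L = W.
q = ½ρv² = ½ × 0.819 × 54² = 1194 Pa.
Required CL = L/(qS) = 13047/(1194·18.6) = 0.5874.
CD = 0.022 + 0.0582 × 0.5874² = 0.04208.
L/D = CL/CD = 0.5874 / 0.04208 = 14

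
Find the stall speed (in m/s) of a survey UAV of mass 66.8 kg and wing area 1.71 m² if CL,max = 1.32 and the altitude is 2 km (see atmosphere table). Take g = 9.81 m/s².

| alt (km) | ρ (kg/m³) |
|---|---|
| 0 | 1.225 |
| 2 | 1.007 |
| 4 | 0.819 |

At 2 km, from the table: ρ = 1.007 kg/m³.
Weight W = mg = 66.8 × 9.81 = 655.3 N.
V_stall = √(2W/(ρ·S·CL,max)) = √(2 × 655.3 / (1.007 × 1.71 × 1.32))
V_stall = √576.6 = 24 m/s

V_stall = 24 m/s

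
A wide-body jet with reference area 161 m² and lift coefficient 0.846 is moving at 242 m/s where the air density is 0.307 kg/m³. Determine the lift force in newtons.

L = 1.22×10^6 N

Dynamic pressure q = ½ρv² = ½ × 0.307 × 242² = 8990 Pa.
L = q·S·CL = 8990 × 161 × 0.846 = 1.22×10^6 N ≈ 1220 kN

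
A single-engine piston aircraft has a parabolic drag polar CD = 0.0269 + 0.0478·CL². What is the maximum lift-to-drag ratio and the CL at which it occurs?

(L/D)max = 13.9, at CL = 0.75

For CD = CD0 + K·CL², (L/D)max occurs at CL* = √(CD0/K) and equals 1/(2√(K·CD0)).
(L/D)max = 1/(2√(0.0478 × 0.0269)) = 1/(2 × 0.03586) = 13.9
CL* = √(0.0269/0.0478) = 0.75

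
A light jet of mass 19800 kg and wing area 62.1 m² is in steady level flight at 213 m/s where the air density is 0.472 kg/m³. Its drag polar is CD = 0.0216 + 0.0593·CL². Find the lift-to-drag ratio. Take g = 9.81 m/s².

L/D = 11

In steady level flight, lift balances weight: W = mg = 19800 × 9.81 = 1.9424×10^5 N.
q = ½ρv² = ½ × 0.472 × 213² = 10710 Pa.
Required CL = L/(qS) = 1.9424×10^5/(10710·62.1) = 0.2921.
CD = 0.0216 + 0.0593 × 0.2921² = 0.02666.
L/D = CL/CD = 0.2921 / 0.02666 = 11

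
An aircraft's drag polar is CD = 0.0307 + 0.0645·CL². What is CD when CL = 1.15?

CD = 0.0307 + 0.0645 × 1.15² = 0.0307 + 0.0853 = 0.116

CD = 0.116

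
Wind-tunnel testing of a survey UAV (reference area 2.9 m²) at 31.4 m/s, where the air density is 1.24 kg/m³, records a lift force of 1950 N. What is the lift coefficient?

CL = 1.1

From L = ½ρv²S·CL, rearranging gives CL = 2L/(ρv²S).
CL = 2 × 1950 / (1.24 × 31.4² × 2.9) = 1.1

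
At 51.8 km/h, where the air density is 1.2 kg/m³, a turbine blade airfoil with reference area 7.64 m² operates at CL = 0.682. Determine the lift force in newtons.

Convert speed: v = 51.8 km/h ÷ 3.6 = 14.39 m/s.
L = ½ρv²S·CL = ½ × 1.2 × 14.39² × 7.64 × 0.682 = 647 N

L = 647 N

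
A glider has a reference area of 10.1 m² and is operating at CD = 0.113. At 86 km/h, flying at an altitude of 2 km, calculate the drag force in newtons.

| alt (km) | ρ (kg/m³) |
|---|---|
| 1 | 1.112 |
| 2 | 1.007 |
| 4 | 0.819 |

At 2 km, from the table: ρ = 1.007 kg/m³.
Convert speed: v = 86 km/h ÷ 3.6 = 23.89 m/s.
D = ½ρv²S·CD = ½ × 1.007 × 23.89² × 10.1 × 0.113 = 328 N

D = 328 N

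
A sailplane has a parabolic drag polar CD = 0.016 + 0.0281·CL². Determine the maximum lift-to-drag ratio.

(L/D)max = 23.6

For CD = CD0 + K·CL², (L/D)max occurs at CL* = √(CD0/K) and equals 1/(2√(K·CD0)).
(L/D)max = 1/(2√(0.0281 × 0.016)) = 1/(2 × 0.0212) = 23.6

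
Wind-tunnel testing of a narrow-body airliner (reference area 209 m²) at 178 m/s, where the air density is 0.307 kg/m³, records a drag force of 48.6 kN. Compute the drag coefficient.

CD = 0.0478

From D = ½ρv²S·CD, rearranging gives CD = 2D/(ρv²S).
CD = 2 × 48600 / (0.307 × 178² × 209) = 0.0478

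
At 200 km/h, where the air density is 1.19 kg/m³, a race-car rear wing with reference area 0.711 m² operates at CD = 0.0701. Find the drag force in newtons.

Convert speed: v = 200 km/h ÷ 3.6 = 55.56 m/s.
D = ½ρv²S·CD = ½ × 1.19 × 55.56² × 0.711 × 0.0701 = 91.5 N

D = 91.5 N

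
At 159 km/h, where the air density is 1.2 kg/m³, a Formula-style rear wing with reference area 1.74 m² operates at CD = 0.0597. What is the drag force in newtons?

Convert speed: v = 159 km/h ÷ 3.6 = 44.17 m/s.
D = ½ρv²S·CD = ½ × 1.2 × 44.17² × 1.74 × 0.0597 = 122 N

D = 122 N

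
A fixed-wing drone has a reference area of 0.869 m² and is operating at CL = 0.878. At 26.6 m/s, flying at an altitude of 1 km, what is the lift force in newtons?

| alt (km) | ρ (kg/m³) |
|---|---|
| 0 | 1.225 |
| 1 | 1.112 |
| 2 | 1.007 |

At 1 km, from the table: ρ = 1.112 kg/m³.
L = ½ρv²S·CL = ½ × 1.112 × 26.6² × 0.869 × 0.878 = 300 N

L = 300 N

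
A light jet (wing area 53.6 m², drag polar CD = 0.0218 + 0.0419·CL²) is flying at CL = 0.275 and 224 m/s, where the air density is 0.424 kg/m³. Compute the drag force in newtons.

CD = 0.0218 + 0.0419 × 0.275² = 0.02497
D = ½ρv²S·CD = ½ × 0.424 × 224² × 53.6 × 0.02497 = 14200 N

D = 14200 N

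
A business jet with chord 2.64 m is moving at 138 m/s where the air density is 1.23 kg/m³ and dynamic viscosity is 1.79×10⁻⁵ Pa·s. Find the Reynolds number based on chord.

Re = ρ·v·c/μ = 1.23 × 138 × 2.64 / (1.79×10⁻⁵) = 2.5×10^7

Re = 2.5×10^7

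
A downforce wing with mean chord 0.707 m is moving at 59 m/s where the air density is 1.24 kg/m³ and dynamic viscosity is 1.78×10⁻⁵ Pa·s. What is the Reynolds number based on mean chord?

Re = 2.91×10^6

Re = ρ·v·c/μ = 1.24 × 59 × 0.707 / (1.78×10⁻⁵) = 2.91×10^6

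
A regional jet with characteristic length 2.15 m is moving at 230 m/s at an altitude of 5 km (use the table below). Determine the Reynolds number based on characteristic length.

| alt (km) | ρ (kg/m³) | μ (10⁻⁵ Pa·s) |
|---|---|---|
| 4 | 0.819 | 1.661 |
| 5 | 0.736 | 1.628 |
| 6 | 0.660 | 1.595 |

Re = 2.24×10^7

At 5 km, from the table: ρ = 0.736 kg/m³, μ = 1.628×10⁻⁵ Pa·s.
Re = ρ·v·c/μ = 0.736 × 230 × 2.15 / (1.628×10⁻⁵) = 2.24×10^7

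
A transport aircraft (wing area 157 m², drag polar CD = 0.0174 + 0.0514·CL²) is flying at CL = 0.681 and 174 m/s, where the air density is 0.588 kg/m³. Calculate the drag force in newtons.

CD = 0.0174 + 0.0514 × 0.681² = 0.04124
D = ½ρv²S·CD = ½ × 0.588 × 174² × 157 × 0.04124 = 57600 N

D = 57600 N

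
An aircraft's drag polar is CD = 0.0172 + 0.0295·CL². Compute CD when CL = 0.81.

CD = 0.0172 + 0.0295 × 0.81² = 0.0172 + 0.01935 = 0.0366

CD = 0.0366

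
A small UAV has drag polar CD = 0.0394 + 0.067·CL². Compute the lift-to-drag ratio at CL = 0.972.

CD = 0.0394 + 0.067 × 0.972² = 0.1027
L/D = CL/CD = 0.972 / 0.1027 = 9.46

L/D = 9.46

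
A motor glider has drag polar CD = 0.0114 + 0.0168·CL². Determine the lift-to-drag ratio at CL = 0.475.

CD = 0.0114 + 0.0168 × 0.475² = 0.01519
L/D = CL/CD = 0.475 / 0.01519 = 31.3

L/D = 31.3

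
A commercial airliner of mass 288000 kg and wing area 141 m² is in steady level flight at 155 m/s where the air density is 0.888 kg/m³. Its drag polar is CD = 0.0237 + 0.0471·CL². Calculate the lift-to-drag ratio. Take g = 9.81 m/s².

In steady level flight, lift balances weight: W = mg = 288000 × 9.81 = 2.8253×10^6 N.
q = ½ρv² = ½ × 0.888 × 155² = 10670 Pa.
Required CL = L/(qS) = 2.8253×10^6/(10670·141) = 1.878.
CD = 0.0237 + 0.0471 × 1.878² = 0.1899.
L/D = CL/CD = 1.878 / 0.1899 = 9.89

L/D = 9.89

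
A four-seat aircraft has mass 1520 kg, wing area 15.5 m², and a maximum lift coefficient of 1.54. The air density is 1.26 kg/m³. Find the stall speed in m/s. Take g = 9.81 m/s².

V_stall = 31.5 m/s

Weight W = mg = 1520 × 9.81 = 14910 N.
From L = ½ρV²S·CL,max = W: V_stall = √(2W/(ρSCL,max)) = √(2·14910/(1.26·15.5·1.54))
V_stall = √991.6 = 31.5 m/s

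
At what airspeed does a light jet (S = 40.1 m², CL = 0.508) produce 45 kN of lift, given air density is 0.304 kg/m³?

L = ½ρv²S·CL ⇒ v = √(2L/(ρ·S·CL))
v = √(2 × 45000 / (0.304 × 40.1 × 0.508)) = √14530 = 121 m/s

v = 121 m/s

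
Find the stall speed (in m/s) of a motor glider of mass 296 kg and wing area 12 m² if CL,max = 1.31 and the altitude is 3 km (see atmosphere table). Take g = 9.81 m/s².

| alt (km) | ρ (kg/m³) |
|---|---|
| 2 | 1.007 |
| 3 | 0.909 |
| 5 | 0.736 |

V_stall = 20.2 m/s

At 3 km, from the table: ρ = 0.909 kg/m³.
Stall occurs when L = W at CL,max. W = mg = 296 × 9.81 = 2904 N.
V_stall = √(2W/(ρ·S·CL,max)) = √(2 × 2904 / (0.909 × 12 × 1.31))
V_stall = √406.4 = 20.2 m/s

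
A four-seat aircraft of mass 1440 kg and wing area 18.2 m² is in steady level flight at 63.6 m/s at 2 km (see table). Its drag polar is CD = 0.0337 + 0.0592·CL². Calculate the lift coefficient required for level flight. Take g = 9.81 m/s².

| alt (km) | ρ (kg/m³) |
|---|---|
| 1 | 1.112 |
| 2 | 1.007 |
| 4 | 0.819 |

CL = 0.381

At 2 km, from the table: ρ = 1.007 kg/m³.
Level flight ⇒ L = W = m·g = 1440 × 9.81 = 14126 N.
q = ½ρv² = ½ × 1.007 × 63.6² = 2037 Pa.
CL = W/(q·S) = 14126 / (2037 × 18.2) = 0.3811.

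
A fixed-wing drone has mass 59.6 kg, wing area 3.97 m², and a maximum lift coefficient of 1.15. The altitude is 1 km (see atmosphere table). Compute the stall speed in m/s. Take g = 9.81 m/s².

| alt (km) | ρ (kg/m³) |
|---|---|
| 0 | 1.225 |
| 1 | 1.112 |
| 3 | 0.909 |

At 1 km, from the table: ρ = 1.112 kg/m³.
Stall occurs when L = W at CL,max. W = mg = 59.6 × 9.81 = 584.7 N.
From L = ½ρV²S·CL,max = W: V_stall = √(2W/(ρSCL,max)) = √(2·584.7/(1.112·3.97·1.15))
V_stall = √230.3 = 15.2 m/s

V_stall = 15.2 m/s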